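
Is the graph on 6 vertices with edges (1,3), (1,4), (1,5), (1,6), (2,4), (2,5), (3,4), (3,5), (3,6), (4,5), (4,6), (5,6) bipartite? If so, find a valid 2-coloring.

Step 1: Attempt 2-coloring using BFS:
  Start at vertex 1, assign color 0
  Color vertex 3 with color 1 (neighbor of 1)
  Color vertex 4 with color 1 (neighbor of 1)
  Color vertex 5 with color 1 (neighbor of 1)
  Color vertex 6 with color 1 (neighbor of 1)

Step 2: Conflict found! Vertices 3 and 4 are adjacent but have the same color.
This means the graph contains an odd cycle.

The graph is NOT bipartite.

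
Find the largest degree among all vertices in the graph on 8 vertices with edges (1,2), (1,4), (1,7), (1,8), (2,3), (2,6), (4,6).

Step 1: Count edges incident to each vertex:
  deg(1) = 4 (neighbors: 2, 4, 7, 8)
  deg(2) = 3 (neighbors: 1, 3, 6)
  deg(3) = 1 (neighbors: 2)
  deg(4) = 2 (neighbors: 1, 6)
  deg(5) = 0 (neighbors: none)
  deg(6) = 2 (neighbors: 2, 4)
  deg(7) = 1 (neighbors: 1)
  deg(8) = 1 (neighbors: 1)

Step 2: Find maximum:
  max(4, 3, 1, 2, 0, 2, 1, 1) = 4 (vertex 1)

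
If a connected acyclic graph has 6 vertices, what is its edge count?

A tree on n vertices always has exactly n - 1 edges.
For n = 6: edges = 6 - 1 = 5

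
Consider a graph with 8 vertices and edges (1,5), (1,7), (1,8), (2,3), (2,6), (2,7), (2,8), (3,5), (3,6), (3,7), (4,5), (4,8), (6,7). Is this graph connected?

Step 1: Build adjacency list from edges:
  1: 5, 7, 8
  2: 3, 6, 7, 8
  3: 2, 5, 6, 7
  4: 5, 8
  5: 1, 3, 4
  6: 2, 3, 7
  7: 1, 2, 3, 6
  8: 1, 2, 4

Step 2: Run BFS/DFS from vertex 1:
  Visited: {1, 5, 7, 8, 3, 4, 2, 6}
  Reached 8 of 8 vertices

Step 3: All 8 vertices reached from vertex 1, so the graph is connected.
Answer: Yes, the graph is connected.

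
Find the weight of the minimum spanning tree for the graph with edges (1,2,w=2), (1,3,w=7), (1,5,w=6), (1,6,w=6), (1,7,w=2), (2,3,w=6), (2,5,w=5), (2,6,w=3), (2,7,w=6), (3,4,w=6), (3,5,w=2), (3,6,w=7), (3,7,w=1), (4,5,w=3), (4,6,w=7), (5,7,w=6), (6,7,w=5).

Apply Kruskal's algorithm (sort edges by weight, add if no cycle):

Sorted edges by weight:
  (3,7) w=1
  (1,2) w=2
  (1,7) w=2
  (3,5) w=2
  (2,6) w=3
  (4,5) w=3
  (2,5) w=5
  (6,7) w=5
  (1,5) w=6
  (1,6) w=6
  (2,3) w=6
  (2,7) w=6
  (3,4) w=6
  (5,7) w=6
  (1,3) w=7
  (3,6) w=7
  (4,6) w=7

Add edge (3,7) w=1 -- no cycle. Running total: 1
Add edge (1,2) w=2 -- no cycle. Running total: 3
Add edge (1,7) w=2 -- no cycle. Running total: 5
Add edge (3,5) w=2 -- no cycle. Running total: 7
Add edge (2,6) w=3 -- no cycle. Running total: 10
Add edge (4,5) w=3 -- no cycle. Running total: 13

MST edges: (3,7,w=1), (1,2,w=2), (1,7,w=2), (3,5,w=2), (2,6,w=3), (4,5,w=3)
Total MST weight: 1 + 2 + 2 + 2 + 3 + 3 = 13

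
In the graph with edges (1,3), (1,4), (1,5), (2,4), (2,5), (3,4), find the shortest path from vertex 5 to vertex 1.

Step 1: Build adjacency list:
  1: 3, 4, 5
  2: 4, 5
  3: 1, 4
  4: 1, 2, 3
  5: 1, 2

Step 2: BFS from vertex 5 to find shortest path to 1:
  vertex 1 reached at distance 1

Step 3: Shortest path: 5 -> 1
Path length: 1 edge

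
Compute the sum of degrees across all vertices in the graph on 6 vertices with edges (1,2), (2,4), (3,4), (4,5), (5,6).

Step 1: Count edges incident to each vertex:
  deg(1) = 1 (neighbors: 2)
  deg(2) = 2 (neighbors: 1, 4)
  deg(3) = 1 (neighbors: 4)
  deg(4) = 3 (neighbors: 2, 3, 5)
  deg(5) = 2 (neighbors: 4, 6)
  deg(6) = 1 (neighbors: 5)

Step 2: Sum all degrees:
  1 + 2 + 1 + 3 + 2 + 1 = 10

Verification: sum of degrees = 2 * |E| = 2 * 5 = 10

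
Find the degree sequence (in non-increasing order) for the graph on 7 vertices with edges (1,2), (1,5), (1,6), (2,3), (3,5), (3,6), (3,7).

Step 1: Count edges incident to each vertex:
  deg(1) = 3 (neighbors: 2, 5, 6)
  deg(2) = 2 (neighbors: 1, 3)
  deg(3) = 4 (neighbors: 2, 5, 6, 7)
  deg(4) = 0 (neighbors: none)
  deg(5) = 2 (neighbors: 1, 3)
  deg(6) = 2 (neighbors: 1, 3)
  deg(7) = 1 (neighbors: 3)

Step 2: Sort degrees in non-increasing order:
  Degrees: [3, 2, 4, 0, 2, 2, 1] -> sorted: [4, 3, 2, 2, 2, 1, 0]

Degree sequence: [4, 3, 2, 2, 2, 1, 0]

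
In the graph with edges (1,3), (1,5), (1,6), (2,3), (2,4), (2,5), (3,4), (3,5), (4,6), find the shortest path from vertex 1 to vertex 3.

Step 1: Build adjacency list:
  1: 3, 5, 6
  2: 3, 4, 5
  3: 1, 2, 4, 5
  4: 2, 3, 6
  5: 1, 2, 3
  6: 1, 4

Step 2: BFS from vertex 1 to find shortest path to 3:
  vertex 3 reached at distance 1

Step 3: Shortest path: 1 -> 3
Path length: 1 edge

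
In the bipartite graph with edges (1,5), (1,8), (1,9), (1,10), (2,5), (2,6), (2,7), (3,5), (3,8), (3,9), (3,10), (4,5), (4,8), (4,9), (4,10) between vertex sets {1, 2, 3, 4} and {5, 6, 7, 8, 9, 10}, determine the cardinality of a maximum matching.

Step 1: List the neighbors of each left vertex:
  1: 5, 8, 9, 10
  2: 5, 6, 7
  3: 5, 8, 9, 10
  4: 5, 8, 9, 10

Step 2: Greedily match left vertices, then look for augmenting paths:
  Match 1 -- 5
  Match 2 -- 6
  Match 3 -- 8
  Match 4 -- 9
  No augmenting path remains.

Step 3: Verify this is maximum:
  Matching size 4 = min(|L|, |R|) = min(4, 6), which is an upper bound, so this matching is maximum.

Maximum matching: {(1,5), (2,6), (3,8), (4,9)}
Size: 4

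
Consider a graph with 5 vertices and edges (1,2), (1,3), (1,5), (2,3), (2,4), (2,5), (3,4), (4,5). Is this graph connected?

Step 1: Build adjacency list from edges:
  1: 2, 3, 5
  2: 1, 3, 4, 5
  3: 1, 2, 4
  4: 2, 3, 5
  5: 1, 2, 4

Step 2: Run BFS/DFS from vertex 1:
  Visited: {1, 2, 3, 5, 4}
  Reached 5 of 5 vertices

Step 3: All 5 vertices reached from vertex 1, so the graph is connected.
Answer: Yes, the graph is connected.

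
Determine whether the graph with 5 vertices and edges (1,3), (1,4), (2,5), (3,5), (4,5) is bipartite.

Step 1: Attempt 2-coloring using BFS:
  Start at vertex 1, assign color 0
  Color vertex 3 with color 1 (neighbor of 1)
  Color vertex 4 with color 1 (neighbor of 1)
  Color vertex 5 with color 0 (neighbor of 3)
  Color vertex 2 with color 1 (neighbor of 5)

Step 2: 2-coloring succeeded. No conflicts found.
  Set A (color 0): {1, 5}
  Set B (color 1): {2, 3, 4}

The graph is bipartite with partition {1, 5}, {2, 3, 4}.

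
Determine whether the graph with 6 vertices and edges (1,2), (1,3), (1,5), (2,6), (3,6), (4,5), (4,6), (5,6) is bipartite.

Step 1: Attempt 2-coloring using BFS:
  Start at vertex 1, assign color 0
  Color vertex 2 with color 1 (neighbor of 1)
  Color vertex 3 with color 1 (neighbor of 1)
  Color vertex 5 with color 1 (neighbor of 1)
  Color vertex 6 with color 0 (neighbor of 2)
  Color vertex 4 with color 0 (neighbor of 5)

Step 2: Conflict found! Vertices 6 and 4 are adjacent but have the same color.
This means the graph contains an odd cycle.

The graph is NOT bipartite.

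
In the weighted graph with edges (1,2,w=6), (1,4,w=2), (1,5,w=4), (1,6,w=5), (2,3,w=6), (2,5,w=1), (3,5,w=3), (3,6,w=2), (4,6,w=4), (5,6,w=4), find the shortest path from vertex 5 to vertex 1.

Step 1: Build adjacency list with weights:
  1: 2(w=6), 4(w=2), 5(w=4), 6(w=5)
  2: 1(w=6), 3(w=6), 5(w=1)
  3: 2(w=6), 5(w=3), 6(w=2)
  4: 1(w=2), 6(w=4)
  5: 1(w=4), 2(w=1), 3(w=3), 6(w=4)
  6: 1(w=5), 3(w=2), 4(w=4), 5(w=4)

Step 2: Apply Dijkstra's algorithm from vertex 5:
  Visit vertex 5 (distance=0)
    Update dist[1] = 4
    Update dist[2] = 1
    Update dist[3] = 3
    Update dist[6] = 4
  Visit vertex 2 (distance=1)
  Visit vertex 3 (distance=3)
  Visit vertex 1 (distance=4)
    Update dist[4] = 6

Step 3: Shortest path: 5 -> 1
Total weight: 4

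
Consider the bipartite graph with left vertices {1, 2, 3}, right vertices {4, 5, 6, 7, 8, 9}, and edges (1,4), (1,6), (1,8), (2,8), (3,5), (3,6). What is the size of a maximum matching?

Step 1: List the neighbors of each left vertex:
  1: 4, 6, 8
  2: 8
  3: 5, 6

Step 2: Greedily match left vertices, then look for augmenting paths:
  Match 1 -- 4
  Match 2 -- 8
  Match 3 -- 5
  No augmenting path remains.

Step 3: Verify this is maximum:
  Matching size 3 = min(|L|, |R|) = min(3, 6), which is an upper bound, so this matching is maximum.

Maximum matching: {(1,4), (2,8), (3,5)}
Size: 3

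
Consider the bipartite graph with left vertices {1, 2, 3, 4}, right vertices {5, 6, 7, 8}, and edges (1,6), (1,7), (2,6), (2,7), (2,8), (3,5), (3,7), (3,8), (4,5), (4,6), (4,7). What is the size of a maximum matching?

Step 1: List the neighbors of each left vertex:
  1: 6, 7
  2: 6, 7, 8
  3: 5, 7, 8
  4: 5, 6, 7

Step 2: Greedily match left vertices, then look for augmenting paths:
  Match 1 -- 6
  Match 2 -- 7
  Match 3 -- 8
  Match 4 -- 5
  No augmenting path remains.

Step 3: Verify this is maximum:
  Matching size 4 = min(|L|, |R|) = min(4, 4), which is an upper bound, so this matching is maximum.

Maximum matching: {(1,6), (2,7), (3,8), (4,5)}
Size: 4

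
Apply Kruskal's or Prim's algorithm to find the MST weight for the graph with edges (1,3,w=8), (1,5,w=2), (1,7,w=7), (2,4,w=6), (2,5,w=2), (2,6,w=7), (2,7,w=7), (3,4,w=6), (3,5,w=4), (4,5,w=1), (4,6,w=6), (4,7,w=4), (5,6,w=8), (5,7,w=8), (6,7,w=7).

Apply Kruskal's algorithm (sort edges by weight, add if no cycle):

Sorted edges by weight:
  (4,5) w=1
  (1,5) w=2
  (2,5) w=2
  (3,5) w=4
  (4,7) w=4
  (2,4) w=6
  (3,4) w=6
  (4,6) w=6
  (1,7) w=7
  (2,6) w=7
  (2,7) w=7
  (6,7) w=7
  (1,3) w=8
  (5,6) w=8
  (5,7) w=8

Add edge (4,5) w=1 -- no cycle. Running total: 1
Add edge (1,5) w=2 -- no cycle. Running total: 3
Add edge (2,5) w=2 -- no cycle. Running total: 5
Add edge (3,5) w=4 -- no cycle. Running total: 9
Add edge (4,7) w=4 -- no cycle. Running total: 13
Skip edge (2,4) w=6 -- would create cycle
Skip edge (3,4) w=6 -- would create cycle
Add edge (4,6) w=6 -- no cycle. Running total: 19

MST edges: (4,5,w=1), (1,5,w=2), (2,5,w=2), (3,5,w=4), (4,7,w=4), (4,6,w=6)
Total MST weight: 1 + 2 + 2 + 4 + 4 + 6 = 19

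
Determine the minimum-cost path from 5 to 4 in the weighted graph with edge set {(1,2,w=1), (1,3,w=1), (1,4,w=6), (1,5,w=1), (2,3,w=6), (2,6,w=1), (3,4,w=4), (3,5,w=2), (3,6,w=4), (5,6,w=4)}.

Step 1: Build adjacency list with weights:
  1: 2(w=1), 3(w=1), 4(w=6), 5(w=1)
  2: 1(w=1), 3(w=6), 6(w=1)
  3: 1(w=1), 2(w=6), 4(w=4), 5(w=2), 6(w=4)
  4: 1(w=6), 3(w=4)
  5: 1(w=1), 3(w=2), 6(w=4)
  6: 2(w=1), 3(w=4), 5(w=4)

Step 2: Apply Dijkstra's algorithm from vertex 5:
  Visit vertex 5 (distance=0)
    Update dist[1] = 1
    Update dist[3] = 2
    Update dist[6] = 4
  Visit vertex 1 (distance=1)
    Update dist[2] = 2
    Update dist[4] = 7
  Visit vertex 2 (distance=2)
    Update dist[6] = 3
  Visit vertex 3 (distance=2)
    Update dist[4] = 6
  Visit vertex 6 (distance=3)
  Visit vertex 4 (distance=6)

Step 3: Shortest path: 5 -> 3 -> 4
Total weight: 2 + 4 = 6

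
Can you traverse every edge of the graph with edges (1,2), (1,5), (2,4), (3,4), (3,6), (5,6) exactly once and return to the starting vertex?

Step 1: Find the degree of each vertex:
  deg(1) = 2
  deg(2) = 2
  deg(3) = 2
  deg(4) = 2
  deg(5) = 2
  deg(6) = 2

Step 2: Count vertices with odd degree:
  All vertices have even degree (0 odd-degree vertices)

Step 3: Apply Euler's theorem:
  - Eulerian circuit exists iff graph is connected and all vertices have even degree
  - Eulerian path exists iff graph is connected and has 0 or 2 odd-degree vertices

Graph is connected with 0 odd-degree vertices.
Both Eulerian circuit and Eulerian path exist.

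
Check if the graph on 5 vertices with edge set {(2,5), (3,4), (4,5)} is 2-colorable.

Step 1: Attempt 2-coloring using BFS:
  Start at vertex 1, assign color 0
  Start new component at vertex 2, assign color 0
  Color vertex 5 with color 1 (neighbor of 2)
  Color vertex 4 with color 0 (neighbor of 5)
  Color vertex 3 with color 1 (neighbor of 4)

Step 2: 2-coloring succeeded. No conflicts found.
  Set A (color 0): {1, 2, 4}
  Set B (color 1): {3, 5}

The graph is bipartite with partition {1, 2, 4}, {3, 5}.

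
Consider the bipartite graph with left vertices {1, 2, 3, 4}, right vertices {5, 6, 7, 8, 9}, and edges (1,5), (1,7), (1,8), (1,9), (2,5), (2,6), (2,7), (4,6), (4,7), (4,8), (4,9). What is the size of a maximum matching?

Step 1: List the neighbors of each left vertex:
  1: 5, 7, 8, 9
  2: 5, 6, 7
  3: (none)
  4: 6, 7, 8, 9

Step 2: Greedily match left vertices, then look for augmenting paths:
  Match 1 -- 5
  Match 2 -- 6
  Match 4 -- 7
  No augmenting path remains.

Step 3: Verify this is maximum:
  Matching has size 3. The vertex set {1, 2, 4} covers every edge and has size 3; any matching has at most one edge per cover vertex, so 3 is maximum (König's theorem).

Maximum matching: {(1,5), (2,6), (4,7)}
Size: 3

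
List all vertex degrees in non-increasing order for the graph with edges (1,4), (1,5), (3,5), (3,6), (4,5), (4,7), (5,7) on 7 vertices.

Step 1: Count edges incident to each vertex:
  deg(1) = 2 (neighbors: 4, 5)
  deg(2) = 0 (neighbors: none)
  deg(3) = 2 (neighbors: 5, 6)
  deg(4) = 3 (neighbors: 1, 5, 7)
  deg(5) = 4 (neighbors: 1, 3, 4, 7)
  deg(6) = 1 (neighbors: 3)
  deg(7) = 2 (neighbors: 4, 5)

Step 2: Sort degrees in non-increasing order:
  Degrees: [2, 0, 2, 3, 4, 1, 2] -> sorted: [4, 3, 2, 2, 2, 1, 0]

Degree sequence: [4, 3, 2, 2, 2, 1, 0]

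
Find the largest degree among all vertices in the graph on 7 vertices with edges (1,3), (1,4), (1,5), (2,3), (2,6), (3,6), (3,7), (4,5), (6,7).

Step 1: Count edges incident to each vertex:
  deg(1) = 3 (neighbors: 3, 4, 5)
  deg(2) = 2 (neighbors: 3, 6)
  deg(3) = 4 (neighbors: 1, 2, 6, 7)
  deg(4) = 2 (neighbors: 1, 5)
  deg(5) = 2 (neighbors: 1, 4)
  deg(6) = 3 (neighbors: 2, 3, 7)
  deg(7) = 2 (neighbors: 3, 6)

Step 2: Find maximum:
  max(3, 2, 4, 2, 2, 3, 2) = 4 (vertex 3)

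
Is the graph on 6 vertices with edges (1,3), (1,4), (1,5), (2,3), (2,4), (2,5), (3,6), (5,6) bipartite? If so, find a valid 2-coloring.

Step 1: Attempt 2-coloring using BFS:
  Start at vertex 1, assign color 0
  Color vertex 3 with color 1 (neighbor of 1)
  Color vertex 4 with color 1 (neighbor of 1)
  Color vertex 5 with color 1 (neighbor of 1)
  Color vertex 2 with color 0 (neighbor of 3)
  Color vertex 6 with color 0 (neighbor of 3)

Step 2: 2-coloring succeeded. No conflicts found.
  Set A (color 0): {1, 2, 6}
  Set B (color 1): {3, 4, 5}

The graph is bipartite with partition {1, 2, 6}, {3, 4, 5}.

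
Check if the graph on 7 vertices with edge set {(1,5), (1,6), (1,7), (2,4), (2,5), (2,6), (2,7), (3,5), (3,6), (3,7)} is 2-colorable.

Step 1: Attempt 2-coloring using BFS:
  Start at vertex 1, assign color 0
  Color vertex 5 with color 1 (neighbor of 1)
  Color vertex 6 with color 1 (neighbor of 1)
  Color vertex 7 with color 1 (neighbor of 1)
  Color vertex 2 with color 0 (neighbor of 5)
  Color vertex 3 with color 0 (neighbor of 5)
  Color vertex 4 with color 1 (neighbor of 2)

Step 2: 2-coloring succeeded. No conflicts found.
  Set A (color 0): {1, 2, 3}
  Set B (color 1): {4, 5, 6, 7}

The graph is bipartite with partition {1, 2, 3}, {4, 5, 6, 7}.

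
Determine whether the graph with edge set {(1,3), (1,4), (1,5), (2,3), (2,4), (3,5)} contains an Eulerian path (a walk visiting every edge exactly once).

Step 1: Find the degree of each vertex:
  deg(1) = 3
  deg(2) = 2
  deg(3) = 3
  deg(4) = 2
  deg(5) = 2

Step 2: Count vertices with odd degree:
  Odd-degree vertices: 1, 3 (2 total)

Step 3: Apply Euler's theorem:
  - Eulerian circuit exists iff graph is connected and all vertices have even degree
  - Eulerian path exists iff graph is connected and has 0 or 2 odd-degree vertices

Graph is connected with exactly 2 odd-degree vertices (1, 3).
Eulerian path exists (starting and ending at the odd-degree vertices), but no Eulerian circuit.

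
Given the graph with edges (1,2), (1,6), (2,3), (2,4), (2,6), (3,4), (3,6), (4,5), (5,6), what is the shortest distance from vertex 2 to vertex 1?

Step 1: Build adjacency list:
  1: 2, 6
  2: 1, 3, 4, 6
  3: 2, 4, 6
  4: 2, 3, 5
  5: 4, 6
  6: 1, 2, 3, 5

Step 2: BFS from vertex 2 to find shortest path to 1:
  vertex 1 reached at distance 1

Step 3: Shortest path: 2 -> 1
Path length: 1 edge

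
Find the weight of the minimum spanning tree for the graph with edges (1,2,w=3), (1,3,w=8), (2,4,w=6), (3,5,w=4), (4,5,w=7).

Apply Kruskal's algorithm (sort edges by weight, add if no cycle):

Sorted edges by weight:
  (1,2) w=3
  (3,5) w=4
  (2,4) w=6
  (4,5) w=7
  (1,3) w=8

Add edge (1,2) w=3 -- no cycle. Running total: 3
Add edge (3,5) w=4 -- no cycle. Running total: 7
Add edge (2,4) w=6 -- no cycle. Running total: 13
Add edge (4,5) w=7 -- no cycle. Running total: 20

MST edges: (1,2,w=3), (3,5,w=4), (2,4,w=6), (4,5,w=7)
Total MST weight: 3 + 4 + 6 + 7 = 20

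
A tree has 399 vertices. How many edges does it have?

A tree on n vertices always has exactly n - 1 edges.
For n = 399: edges = 399 - 1 = 398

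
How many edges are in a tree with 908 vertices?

A tree on n vertices always has exactly n - 1 edges.
For n = 908: edges = 908 - 1 = 907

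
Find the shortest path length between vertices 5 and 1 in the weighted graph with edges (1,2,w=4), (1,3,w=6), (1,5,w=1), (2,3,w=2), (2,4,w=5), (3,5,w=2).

Step 1: Build adjacency list with weights:
  1: 2(w=4), 3(w=6), 5(w=1)
  2: 1(w=4), 3(w=2), 4(w=5)
  3: 1(w=6), 2(w=2), 5(w=2)
  4: 2(w=5)
  5: 1(w=1), 3(w=2)

Step 2: Apply Dijkstra's algorithm from vertex 5:
  Visit vertex 5 (distance=0)
    Update dist[1] = 1
    Update dist[3] = 2
  Visit vertex 1 (distance=1)
    Update dist[2] = 5

Step 3: Shortest path: 5 -> 1
Total weight: 1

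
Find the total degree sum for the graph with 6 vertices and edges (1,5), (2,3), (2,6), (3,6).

Step 1: Count edges incident to each vertex:
  deg(1) = 1 (neighbors: 5)
  deg(2) = 2 (neighbors: 3, 6)
  deg(3) = 2 (neighbors: 2, 6)
  deg(4) = 0 (neighbors: none)
  deg(5) = 1 (neighbors: 1)
  deg(6) = 2 (neighbors: 2, 3)

Step 2: Sum all degrees:
  1 + 2 + 2 + 0 + 1 + 2 = 8

Verification: sum of degrees = 2 * |E| = 2 * 4 = 8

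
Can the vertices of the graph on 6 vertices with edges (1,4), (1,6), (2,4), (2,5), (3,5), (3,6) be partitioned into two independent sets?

Step 1: Attempt 2-coloring using BFS:
  Start at vertex 1, assign color 0
  Color vertex 4 with color 1 (neighbor of 1)
  Color vertex 6 with color 1 (neighbor of 1)
  Color vertex 2 with color 0 (neighbor of 4)
  Color vertex 3 with color 0 (neighbor of 6)
  Color vertex 5 with color 1 (neighbor of 2)

Step 2: 2-coloring succeeded. No conflicts found.
  Set A (color 0): {1, 2, 3}
  Set B (color 1): {4, 5, 6}

The graph is bipartite with partition {1, 2, 3}, {4, 5, 6}.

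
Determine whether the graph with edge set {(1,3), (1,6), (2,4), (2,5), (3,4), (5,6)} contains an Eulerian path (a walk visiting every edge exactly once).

Step 1: Find the degree of each vertex:
  deg(1) = 2
  deg(2) = 2
  deg(3) = 2
  deg(4) = 2
  deg(5) = 2
  deg(6) = 2

Step 2: Count vertices with odd degree:
  All vertices have even degree (0 odd-degree vertices)

Step 3: Apply Euler's theorem:
  - Eulerian circuit exists iff graph is connected and all vertices have even degree
  - Eulerian path exists iff graph is connected and has 0 or 2 odd-degree vertices

Graph is connected with 0 odd-degree vertices.
Both Eulerian circuit and Eulerian path exist.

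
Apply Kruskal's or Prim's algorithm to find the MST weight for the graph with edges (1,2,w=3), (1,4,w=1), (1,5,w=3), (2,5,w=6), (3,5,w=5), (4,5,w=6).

Apply Kruskal's algorithm (sort edges by weight, add if no cycle):

Sorted edges by weight:
  (1,4) w=1
  (1,2) w=3
  (1,5) w=3
  (3,5) w=5
  (2,5) w=6
  (4,5) w=6

Add edge (1,4) w=1 -- no cycle. Running total: 1
Add edge (1,2) w=3 -- no cycle. Running total: 4
Add edge (1,5) w=3 -- no cycle. Running total: 7
Add edge (3,5) w=5 -- no cycle. Running total: 12

MST edges: (1,4,w=1), (1,2,w=3), (1,5,w=3), (3,5,w=5)
Total MST weight: 1 + 3 + 3 + 5 = 12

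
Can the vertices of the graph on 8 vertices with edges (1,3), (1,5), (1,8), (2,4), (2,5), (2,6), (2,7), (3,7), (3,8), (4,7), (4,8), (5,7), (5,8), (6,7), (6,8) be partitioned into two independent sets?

Step 1: Attempt 2-coloring using BFS:
  Start at vertex 1, assign color 0
  Color vertex 3 with color 1 (neighbor of 1)
  Color vertex 5 with color 1 (neighbor of 1)
  Color vertex 8 with color 1 (neighbor of 1)
  Color vertex 7 with color 0 (neighbor of 3)

Step 2: Conflict found! Vertices 3 and 8 are adjacent but have the same color.
This means the graph contains an odd cycle.

The graph is NOT bipartite.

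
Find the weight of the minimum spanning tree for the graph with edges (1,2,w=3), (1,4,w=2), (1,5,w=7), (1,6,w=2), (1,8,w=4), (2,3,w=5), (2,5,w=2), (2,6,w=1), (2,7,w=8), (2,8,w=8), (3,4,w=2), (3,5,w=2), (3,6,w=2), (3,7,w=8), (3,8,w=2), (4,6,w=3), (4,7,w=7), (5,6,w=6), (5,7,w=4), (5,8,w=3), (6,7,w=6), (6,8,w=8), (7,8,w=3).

Apply Kruskal's algorithm (sort edges by weight, add if no cycle):

Sorted edges by weight:
  (2,6) w=1
  (1,4) w=2
  (1,6) w=2
  (2,5) w=2
  (3,4) w=2
  (3,5) w=2
  (3,6) w=2
  (3,8) w=2
  (1,2) w=3
  (4,6) w=3
  (5,8) w=3
  (7,8) w=3
  (1,8) w=4
  (5,7) w=4
  (2,3) w=5
  (5,6) w=6
  (6,7) w=6
  (1,5) w=7
  (4,7) w=7
  (2,7) w=8
  (2,8) w=8
  (3,7) w=8
  (6,8) w=8

Add edge (2,6) w=1 -- no cycle. Running total: 1
Add edge (1,4) w=2 -- no cycle. Running total: 3
Add edge (1,6) w=2 -- no cycle. Running total: 5
Add edge (2,5) w=2 -- no cycle. Running total: 7
Add edge (3,4) w=2 -- no cycle. Running total: 9
Skip edge (3,5) w=2 -- would create cycle
Skip edge (3,6) w=2 -- would create cycle
Add edge (3,8) w=2 -- no cycle. Running total: 11
Skip edge (1,2) w=3 -- would create cycle
Skip edge (4,6) w=3 -- would create cycle
Skip edge (5,8) w=3 -- would create cycle
Add edge (7,8) w=3 -- no cycle. Running total: 14

MST edges: (2,6,w=1), (1,4,w=2), (1,6,w=2), (2,5,w=2), (3,4,w=2), (3,8,w=2), (7,8,w=3)
Total MST weight: 1 + 2 + 2 + 2 + 2 + 2 + 3 = 14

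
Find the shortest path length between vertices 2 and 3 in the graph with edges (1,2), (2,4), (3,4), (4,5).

Step 1: Build adjacency list:
  1: 2
  2: 1, 4
  3: 4
  4: 2, 3, 5
  5: 4

Step 2: BFS from vertex 2 to find shortest path to 3:
  vertex 1 reached at distance 1
  vertex 4 reached at distance 1
  vertex 3 reached at distance 2

Step 3: Shortest path: 2 -> 4 -> 3
Path length: 2 edges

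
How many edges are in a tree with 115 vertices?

A tree on n vertices always has exactly n - 1 edges.
For n = 115: edges = 115 - 1 = 114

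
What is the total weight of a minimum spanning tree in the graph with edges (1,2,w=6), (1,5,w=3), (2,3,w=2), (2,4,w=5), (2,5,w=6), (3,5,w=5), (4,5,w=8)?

Apply Kruskal's algorithm (sort edges by weight, add if no cycle):

Sorted edges by weight:
  (2,3) w=2
  (1,5) w=3
  (2,4) w=5
  (3,5) w=5
  (1,2) w=6
  (2,5) w=6
  (4,5) w=8

Add edge (2,3) w=2 -- no cycle. Running total: 2
Add edge (1,5) w=3 -- no cycle. Running total: 5
Add edge (2,4) w=5 -- no cycle. Running total: 10
Add edge (3,5) w=5 -- no cycle. Running total: 15

MST edges: (2,3,w=2), (1,5,w=3), (2,4,w=5), (3,5,w=5)
Total MST weight: 2 + 3 + 5 + 5 = 15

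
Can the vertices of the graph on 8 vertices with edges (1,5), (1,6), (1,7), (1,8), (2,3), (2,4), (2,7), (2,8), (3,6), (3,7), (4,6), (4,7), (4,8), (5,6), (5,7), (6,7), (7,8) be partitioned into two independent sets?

Step 1: Attempt 2-coloring using BFS:
  Start at vertex 1, assign color 0
  Color vertex 5 with color 1 (neighbor of 1)
  Color vertex 6 with color 1 (neighbor of 1)
  Color vertex 7 with color 1 (neighbor of 1)
  Color vertex 8 with color 1 (neighbor of 1)

Step 2: Conflict found! Vertices 5 and 6 are adjacent but have the same color.
This means the graph contains an odd cycle.

The graph is NOT bipartite.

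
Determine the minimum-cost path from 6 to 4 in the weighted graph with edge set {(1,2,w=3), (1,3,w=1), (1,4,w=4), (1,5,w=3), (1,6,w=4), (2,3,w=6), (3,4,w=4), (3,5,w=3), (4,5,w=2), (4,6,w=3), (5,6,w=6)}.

Step 1: Build adjacency list with weights:
  1: 2(w=3), 3(w=1), 4(w=4), 5(w=3), 6(w=4)
  2: 1(w=3), 3(w=6)
  3: 1(w=1), 2(w=6), 4(w=4), 5(w=3)
  4: 1(w=4), 3(w=4), 5(w=2), 6(w=3)
  5: 1(w=3), 3(w=3), 4(w=2), 6(w=6)
  6: 1(w=4), 4(w=3), 5(w=6)

Step 2: Apply Dijkstra's algorithm from vertex 6:
  Visit vertex 6 (distance=0)
    Update dist[1] = 4
    Update dist[4] = 3
    Update dist[5] = 6
  Visit vertex 4 (distance=3)
    Update dist[3] = 7
    Update dist[5] = 5

Step 3: Shortest path: 6 -> 4
Total weight: 3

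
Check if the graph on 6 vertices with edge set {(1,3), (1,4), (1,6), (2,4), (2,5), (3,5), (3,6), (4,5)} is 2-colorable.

Step 1: Attempt 2-coloring using BFS:
  Start at vertex 1, assign color 0
  Color vertex 3 with color 1 (neighbor of 1)
  Color vertex 4 with color 1 (neighbor of 1)
  Color vertex 6 with color 1 (neighbor of 1)
  Color vertex 5 with color 0 (neighbor of 3)

Step 2: Conflict found! Vertices 3 and 6 are adjacent but have the same color.
This means the graph contains an odd cycle.

The graph is NOT bipartite.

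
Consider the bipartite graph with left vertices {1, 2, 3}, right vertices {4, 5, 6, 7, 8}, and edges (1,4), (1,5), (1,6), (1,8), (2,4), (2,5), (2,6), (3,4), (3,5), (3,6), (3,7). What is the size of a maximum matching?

Step 1: List the neighbors of each left vertex:
  1: 4, 5, 6, 8
  2: 4, 5, 6
  3: 4, 5, 6, 7

Step 2: Greedily match left vertices, then look for augmenting paths:
  Match 1 -- 4
  Match 2 -- 5
  Match 3 -- 6
  No augmenting path remains.

Step 3: Verify this is maximum:
  Matching size 3 = min(|L|, |R|) = min(3, 5), which is an upper bound, so this matching is maximum.

Maximum matching: {(1,4), (2,5), (3,6)}
Size: 3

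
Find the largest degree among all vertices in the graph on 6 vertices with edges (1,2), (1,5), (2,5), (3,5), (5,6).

Step 1: Count edges incident to each vertex:
  deg(1) = 2 (neighbors: 2, 5)
  deg(2) = 2 (neighbors: 1, 5)
  deg(3) = 1 (neighbors: 5)
  deg(4) = 0 (neighbors: none)
  deg(5) = 4 (neighbors: 1, 2, 3, 6)
  deg(6) = 1 (neighbors: 5)

Step 2: Find maximum:
  max(2, 2, 1, 0, 4, 1) = 4 (vertex 5)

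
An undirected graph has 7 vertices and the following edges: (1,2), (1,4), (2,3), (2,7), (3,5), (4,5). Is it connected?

Step 1: Build adjacency list from edges:
  1: 2, 4
  2: 1, 3, 7
  3: 2, 5
  4: 1, 5
  5: 3, 4
  6: (none)
  7: 2

Step 2: Run BFS/DFS from vertex 1:
  Visited: {1, 2, 4, 3, 7, 5}
  Reached 6 of 7 vertices

Step 3: Only 6 of 7 vertices reached. Graph is disconnected.
Connected components: {1, 2, 3, 4, 5, 7}, {6}
Answer: No, the graph is not connected (2 components).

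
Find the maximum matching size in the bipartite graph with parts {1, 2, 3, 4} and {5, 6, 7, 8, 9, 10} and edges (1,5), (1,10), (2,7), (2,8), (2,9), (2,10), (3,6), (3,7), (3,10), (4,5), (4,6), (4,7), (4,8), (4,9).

Step 1: List the neighbors of each left vertex:
  1: 5, 10
  2: 7, 8, 9, 10
  3: 6, 7, 10
  4: 5, 6, 7, 8, 9

Step 2: Greedily match left vertices, then look for augmenting paths:
  Match 1 -- 5
  Match 2 -- 7
  Match 3 -- 6
  Match 4 -- 8
  No augmenting path remains.

Step 3: Verify this is maximum:
  Matching size 4 = min(|L|, |R|) = min(4, 6), which is an upper bound, so this matching is maximum.

Maximum matching: {(1,5), (2,7), (3,6), (4,8)}
Size: 4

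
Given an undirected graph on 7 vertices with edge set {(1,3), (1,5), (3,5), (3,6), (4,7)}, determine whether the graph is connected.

Step 1: Build adjacency list from edges:
  1: 3, 5
  2: (none)
  3: 1, 5, 6
  4: 7
  5: 1, 3
  6: 3
  7: 4

Step 2: Run BFS/DFS from vertex 1:
  Visited: {1, 3, 5, 6}
  Reached 4 of 7 vertices

Step 3: Only 4 of 7 vertices reached. Graph is disconnected.
Connected components: {1, 3, 5, 6}, {2}, {4, 7}
Answer: No, the graph is not connected (3 components).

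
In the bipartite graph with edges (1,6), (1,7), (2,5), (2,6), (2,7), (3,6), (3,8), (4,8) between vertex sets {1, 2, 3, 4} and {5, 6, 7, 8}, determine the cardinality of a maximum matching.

Step 1: List the neighbors of each left vertex:
  1: 6, 7
  2: 5, 6, 7
  3: 6, 8
  4: 8

Step 2: Greedily match left vertices, then look for augmenting paths:
  Match 1 -- 7
  Match 2 -- 5
  Match 3 -- 6
  Match 4 -- 8
  No augmenting path remains.

Step 3: Verify this is maximum:
  Matching size 4 = min(|L|, |R|) = min(4, 4), which is an upper bound, so this matching is maximum.

Maximum matching: {(1,7), (2,5), (3,6), (4,8)}
Size: 4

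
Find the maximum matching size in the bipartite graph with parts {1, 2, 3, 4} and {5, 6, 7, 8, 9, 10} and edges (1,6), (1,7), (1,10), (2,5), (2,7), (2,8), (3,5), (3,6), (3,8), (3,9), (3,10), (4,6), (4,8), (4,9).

Step 1: List the neighbors of each left vertex:
  1: 6, 7, 10
  2: 5, 7, 8
  3: 5, 6, 8, 9, 10
  4: 6, 8, 9

Step 2: Greedily match left vertices, then look for augmenting paths:
  Match 1 -- 6
  Match 2 -- 5
  Match 3 -- 8
  Match 4 -- 9
  No augmenting path remains.

Step 3: Verify this is maximum:
  Matching size 4 = min(|L|, |R|) = min(4, 6), which is an upper bound, so this matching is maximum.

Maximum matching: {(1,6), (2,5), (3,8), (4,9)}
Size: 4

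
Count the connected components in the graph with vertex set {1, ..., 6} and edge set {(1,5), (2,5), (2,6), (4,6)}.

Step 1: Build adjacency list from edges:
  1: 5
  2: 5, 6
  3: (none)
  4: 6
  5: 1, 2
  6: 2, 4

Step 2: Run BFS/DFS from vertex 1:
  Visited: {1, 5, 2, 6, 4}
  Reached 5 of 6 vertices

Step 3: Only 5 of 6 vertices reached. Graph is disconnected.
Connected components: {1, 2, 4, 5, 6}, {3}
Number of connected components: 2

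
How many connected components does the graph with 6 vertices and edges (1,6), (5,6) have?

Step 1: Build adjacency list from edges:
  1: 6
  2: (none)
  3: (none)
  4: (none)
  5: 6
  6: 1, 5

Step 2: Run BFS/DFS from vertex 1:
  Visited: {1, 6, 5}
  Reached 3 of 6 vertices

Step 3: Only 3 of 6 vertices reached. Graph is disconnected.
Connected components: {1, 5, 6}, {2}, {3}, {4}
Number of connected components: 4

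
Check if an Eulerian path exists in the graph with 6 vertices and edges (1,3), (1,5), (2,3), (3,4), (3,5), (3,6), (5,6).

Step 1: Find the degree of each vertex:
  deg(1) = 2
  deg(2) = 1
  deg(3) = 5
  deg(4) = 1
  deg(5) = 3
  deg(6) = 2

Step 2: Count vertices with odd degree:
  Odd-degree vertices: 2, 3, 4, 5 (4 total)

Step 3: Apply Euler's theorem:
  - Eulerian circuit exists iff graph is connected and all vertices have even degree
  - Eulerian path exists iff graph is connected and has 0 or 2 odd-degree vertices

Graph has 4 odd-degree vertices (need 0 or 2).
Neither Eulerian path nor Eulerian circuit exists.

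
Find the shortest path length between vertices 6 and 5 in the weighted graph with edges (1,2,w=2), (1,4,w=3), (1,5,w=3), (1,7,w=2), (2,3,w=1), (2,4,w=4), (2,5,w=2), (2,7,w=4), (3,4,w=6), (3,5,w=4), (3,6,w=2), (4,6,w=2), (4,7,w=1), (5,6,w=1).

Step 1: Build adjacency list with weights:
  1: 2(w=2), 4(w=3), 5(w=3), 7(w=2)
  2: 1(w=2), 3(w=1), 4(w=4), 5(w=2), 7(w=4)
  3: 2(w=1), 4(w=6), 5(w=4), 6(w=2)
  4: 1(w=3), 2(w=4), 3(w=6), 6(w=2), 7(w=1)
  5: 1(w=3), 2(w=2), 3(w=4), 6(w=1)
  6: 3(w=2), 4(w=2), 5(w=1)
  7: 1(w=2), 2(w=4), 4(w=1)

Step 2: Apply Dijkstra's algorithm from vertex 6:
  Visit vertex 6 (distance=0)
    Update dist[3] = 2
    Update dist[4] = 2
    Update dist[5] = 1
  Visit vertex 5 (distance=1)
    Update dist[1] = 4
    Update dist[2] = 3

Step 3: Shortest path: 6 -> 5
Total weight: 1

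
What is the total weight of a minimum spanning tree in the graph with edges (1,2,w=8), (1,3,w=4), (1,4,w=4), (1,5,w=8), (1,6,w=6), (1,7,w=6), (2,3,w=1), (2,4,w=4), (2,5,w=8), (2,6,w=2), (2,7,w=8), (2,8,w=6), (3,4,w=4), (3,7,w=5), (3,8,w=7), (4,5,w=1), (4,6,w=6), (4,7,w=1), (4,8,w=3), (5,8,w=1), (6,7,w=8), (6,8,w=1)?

Apply Kruskal's algorithm (sort edges by weight, add if no cycle):

Sorted edges by weight:
  (2,3) w=1
  (4,7) w=1
  (4,5) w=1
  (5,8) w=1
  (6,8) w=1
  (2,6) w=2
  (4,8) w=3
  (1,3) w=4
  (1,4) w=4
  (2,4) w=4
  (3,4) w=4
  (3,7) w=5
  (1,6) w=6
  (1,7) w=6
  (2,8) w=6
  (4,6) w=6
  (3,8) w=7
  (1,2) w=8
  (1,5) w=8
  (2,7) w=8
  (2,5) w=8
  (6,7) w=8

Add edge (2,3) w=1 -- no cycle. Running total: 1
Add edge (4,7) w=1 -- no cycle. Running total: 2
Add edge (4,5) w=1 -- no cycle. Running total: 3
Add edge (5,8) w=1 -- no cycle. Running total: 4
Add edge (6,8) w=1 -- no cycle. Running total: 5
Add edge (2,6) w=2 -- no cycle. Running total: 7
Skip edge (4,8) w=3 -- would create cycle
Add edge (1,3) w=4 -- no cycle. Running total: 11

MST edges: (2,3,w=1), (4,7,w=1), (4,5,w=1), (5,8,w=1), (6,8,w=1), (2,6,w=2), (1,3,w=4)
Total MST weight: 1 + 1 + 1 + 1 + 1 + 2 + 4 = 11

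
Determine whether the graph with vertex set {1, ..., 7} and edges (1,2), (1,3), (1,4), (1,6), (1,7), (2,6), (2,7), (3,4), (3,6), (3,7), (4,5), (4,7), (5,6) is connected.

Step 1: Build adjacency list from edges:
  1: 2, 3, 4, 6, 7
  2: 1, 6, 7
  3: 1, 4, 6, 7
  4: 1, 3, 5, 7
  5: 4, 6
  6: 1, 2, 3, 5
  7: 1, 2, 3, 4

Step 2: Run BFS/DFS from vertex 1:
  Visited: {1, 2, 3, 4, 6, 7, 5}
  Reached 7 of 7 vertices

Step 3: All 7 vertices reached from vertex 1, so the graph is connected.
Answer: Yes, the graph is connected.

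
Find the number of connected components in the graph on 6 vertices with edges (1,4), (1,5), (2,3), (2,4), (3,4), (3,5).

Step 1: Build adjacency list from edges:
  1: 4, 5
  2: 3, 4
  3: 2, 4, 5
  4: 1, 2, 3
  5: 1, 3
  6: (none)

Step 2: Run BFS/DFS from vertex 1:
  Visited: {1, 4, 5, 2, 3}
  Reached 5 of 6 vertices

Step 3: Only 5 of 6 vertices reached. Graph is disconnected.
Connected components: {1, 2, 3, 4, 5}, {6}
Number of connected components: 2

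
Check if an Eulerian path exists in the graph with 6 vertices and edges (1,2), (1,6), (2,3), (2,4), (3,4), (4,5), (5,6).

Step 1: Find the degree of each vertex:
  deg(1) = 2
  deg(2) = 3
  deg(3) = 2
  deg(4) = 3
  deg(5) = 2
  deg(6) = 2

Step 2: Count vertices with odd degree:
  Odd-degree vertices: 2, 4 (2 total)

Step 3: Apply Euler's theorem:
  - Eulerian circuit exists iff graph is connected and all vertices have even degree
  - Eulerian path exists iff graph is connected and has 0 or 2 odd-degree vertices

Graph is connected with exactly 2 odd-degree vertices (2, 4).
Eulerian path exists (starting and ending at the odd-degree vertices), but no Eulerian circuit.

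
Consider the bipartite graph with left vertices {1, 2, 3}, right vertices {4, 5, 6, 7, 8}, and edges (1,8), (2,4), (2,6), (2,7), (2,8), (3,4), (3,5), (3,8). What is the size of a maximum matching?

Step 1: List the neighbors of each left vertex:
  1: 8
  2: 4, 6, 7, 8
  3: 4, 5, 8

Step 2: Greedily match left vertices, then look for augmenting paths:
  Match 1 -- 8
  Match 2 -- 4
  Match 3 -- 5
  No augmenting path remains.

Step 3: Verify this is maximum:
  Matching size 3 = min(|L|, |R|) = min(3, 5), which is an upper bound, so this matching is maximum.

Maximum matching: {(1,8), (2,4), (3,5)}
Size: 3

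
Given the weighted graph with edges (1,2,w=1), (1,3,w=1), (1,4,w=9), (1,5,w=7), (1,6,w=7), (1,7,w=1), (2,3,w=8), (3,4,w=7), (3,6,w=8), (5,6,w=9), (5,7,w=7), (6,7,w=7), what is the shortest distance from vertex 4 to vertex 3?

Step 1: Build adjacency list with weights:
  1: 2(w=1), 3(w=1), 4(w=9), 5(w=7), 6(w=7), 7(w=1)
  2: 1(w=1), 3(w=8)
  3: 1(w=1), 2(w=8), 4(w=7), 6(w=8)
  4: 1(w=9), 3(w=7)
  5: 1(w=7), 6(w=9), 7(w=7)
  6: 1(w=7), 3(w=8), 5(w=9), 7(w=7)
  7: 1(w=1), 5(w=7), 6(w=7)

Step 2: Apply Dijkstra's algorithm from vertex 4:
  Visit vertex 4 (distance=0)
    Update dist[1] = 9
    Update dist[3] = 7
  Visit vertex 3 (distance=7)
    Update dist[1] = 8
    Update dist[2] = 15
    Update dist[6] = 15

Step 3: Shortest path: 4 -> 3
Total weight: 7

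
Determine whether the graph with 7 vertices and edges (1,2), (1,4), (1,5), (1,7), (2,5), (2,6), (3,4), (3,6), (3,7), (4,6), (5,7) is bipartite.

Step 1: Attempt 2-coloring using BFS:
  Start at vertex 1, assign color 0
  Color vertex 2 with color 1 (neighbor of 1)
  Color vertex 4 with color 1 (neighbor of 1)
  Color vertex 5 with color 1 (neighbor of 1)
  Color vertex 7 with color 1 (neighbor of 1)

Step 2: Conflict found! Vertices 2 and 5 are adjacent but have the same color.
This means the graph contains an odd cycle.

The graph is NOT bipartite.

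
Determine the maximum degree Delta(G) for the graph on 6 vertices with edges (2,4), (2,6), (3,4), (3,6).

Step 1: Count edges incident to each vertex:
  deg(1) = 0 (neighbors: none)
  deg(2) = 2 (neighbors: 4, 6)
  deg(3) = 2 (neighbors: 4, 6)
  deg(4) = 2 (neighbors: 2, 3)
  deg(5) = 0 (neighbors: none)
  deg(6) = 2 (neighbors: 2, 3)

Step 2: Find maximum:
  max(0, 2, 2, 2, 0, 2) = 2 (vertex 2)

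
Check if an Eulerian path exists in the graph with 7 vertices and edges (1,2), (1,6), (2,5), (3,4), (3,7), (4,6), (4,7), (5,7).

Step 1: Find the degree of each vertex:
  deg(1) = 2
  deg(2) = 2
  deg(3) = 2
  deg(4) = 3
  deg(5) = 2
  deg(6) = 2
  deg(7) = 3

Step 2: Count vertices with odd degree:
  Odd-degree vertices: 4, 7 (2 total)

Step 3: Apply Euler's theorem:
  - Eulerian circuit exists iff graph is connected and all vertices have even degree
  - Eulerian path exists iff graph is connected and has 0 or 2 odd-degree vertices

Graph is connected with exactly 2 odd-degree vertices (4, 7).
Eulerian path exists (starting and ending at the odd-degree vertices), but no Eulerian circuit.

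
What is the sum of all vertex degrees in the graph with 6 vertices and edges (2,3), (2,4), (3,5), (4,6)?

Step 1: Count edges incident to each vertex:
  deg(1) = 0 (neighbors: none)
  deg(2) = 2 (neighbors: 3, 4)
  deg(3) = 2 (neighbors: 2, 5)
  deg(4) = 2 (neighbors: 2, 6)
  deg(5) = 1 (neighbors: 3)
  deg(6) = 1 (neighbors: 4)

Step 2: Sum all degrees:
  0 + 2 + 2 + 2 + 1 + 1 = 8

Verification: sum of degrees = 2 * |E| = 2 * 4 = 8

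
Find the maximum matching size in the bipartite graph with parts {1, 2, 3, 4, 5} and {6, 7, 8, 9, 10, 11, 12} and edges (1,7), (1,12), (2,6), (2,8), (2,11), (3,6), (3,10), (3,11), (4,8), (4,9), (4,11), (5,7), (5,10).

Step 1: List the neighbors of each left vertex:
  1: 7, 12
  2: 6, 8, 11
  3: 6, 10, 11
  4: 8, 9, 11
  5: 7, 10

Step 2: Greedily match left vertices, then look for augmenting paths:
  Match 1 -- 12
  Match 2 -- 6
  Match 3 -- 10
  Match 4 -- 8
  Match 5 -- 7
  No augmenting path remains.

Step 3: Verify this is maximum:
  Matching size 5 = min(|L|, |R|) = min(5, 7), which is an upper bound, so this matching is maximum.

Maximum matching: {(1,12), (2,6), (3,10), (4,8), (5,7)}
Size: 5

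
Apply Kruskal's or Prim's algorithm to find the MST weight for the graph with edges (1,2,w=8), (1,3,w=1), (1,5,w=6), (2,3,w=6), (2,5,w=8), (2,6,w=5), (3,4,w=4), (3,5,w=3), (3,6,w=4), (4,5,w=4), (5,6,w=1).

Apply Kruskal's algorithm (sort edges by weight, add if no cycle):

Sorted edges by weight:
  (1,3) w=1
  (5,6) w=1
  (3,5) w=3
  (3,4) w=4
  (3,6) w=4
  (4,5) w=4
  (2,6) w=5
  (1,5) w=6
  (2,3) w=6
  (1,2) w=8
  (2,5) w=8

Add edge (1,3) w=1 -- no cycle. Running total: 1
Add edge (5,6) w=1 -- no cycle. Running total: 2
Add edge (3,5) w=3 -- no cycle. Running total: 5
Add edge (3,4) w=4 -- no cycle. Running total: 9
Skip edge (3,6) w=4 -- would create cycle
Skip edge (4,5) w=4 -- would create cycle
Add edge (2,6) w=5 -- no cycle. Running total: 14

MST edges: (1,3,w=1), (5,6,w=1), (3,5,w=3), (3,4,w=4), (2,6,w=5)
Total MST weight: 1 + 1 + 3 + 4 + 5 = 14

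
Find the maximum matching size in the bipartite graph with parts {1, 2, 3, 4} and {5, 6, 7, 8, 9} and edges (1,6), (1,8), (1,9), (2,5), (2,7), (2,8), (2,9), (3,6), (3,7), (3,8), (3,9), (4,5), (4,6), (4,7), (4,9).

Step 1: List the neighbors of each left vertex:
  1: 6, 8, 9
  2: 5, 7, 8, 9
  3: 6, 7, 8, 9
  4: 5, 6, 7, 9

Step 2: Greedily match left vertices, then look for augmenting paths:
  Match 1 -- 6
  Match 2 -- 5
  Match 3 -- 7
  Match 4 -- 9
  No augmenting path remains.

Step 3: Verify this is maximum:
  Matching size 4 = min(|L|, |R|) = min(4, 5), which is an upper bound, so this matching is maximum.

Maximum matching: {(1,6), (2,5), (3,7), (4,9)}
Size: 4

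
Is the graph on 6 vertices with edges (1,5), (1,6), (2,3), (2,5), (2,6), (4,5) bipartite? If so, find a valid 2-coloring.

Step 1: Attempt 2-coloring using BFS:
  Start at vertex 1, assign color 0
  Color vertex 5 with color 1 (neighbor of 1)
  Color vertex 6 with color 1 (neighbor of 1)
  Color vertex 2 with color 0 (neighbor of 5)
  Color vertex 4 with color 0 (neighbor of 5)
  Color vertex 3 with color 1 (neighbor of 2)

Step 2: 2-coloring succeeded. No conflicts found.
  Set A (color 0): {1, 2, 4}
  Set B (color 1): {3, 5, 6}

The graph is bipartite with partition {1, 2, 4}, {3, 5, 6}.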